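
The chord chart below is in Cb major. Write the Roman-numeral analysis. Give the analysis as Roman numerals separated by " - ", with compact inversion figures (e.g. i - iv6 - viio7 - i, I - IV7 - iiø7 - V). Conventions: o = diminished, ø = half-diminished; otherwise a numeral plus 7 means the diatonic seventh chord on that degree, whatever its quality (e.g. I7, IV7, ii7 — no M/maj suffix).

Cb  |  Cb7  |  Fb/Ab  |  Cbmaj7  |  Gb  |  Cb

I - V7/IV - IV6 - I7 - V - I

Cb: root Cb is the tonic; major triad there is I.
Cb7: a dominant seventh chord on Cb, the applied dominant of IV → V7/IV.
Fb/Ab has root Fb, degree 4 in Cb major, so IV6.
Cbmaj7: major seventh chord on Cb = scale degree 1 → I7.
Gb: root Gb is the dominant; major triad there is V.
Cb: root Cb is the tonic; major triad there is I.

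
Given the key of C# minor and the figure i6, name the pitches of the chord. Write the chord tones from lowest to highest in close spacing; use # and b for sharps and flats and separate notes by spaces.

E G# C#

In C# minor, the first degree is C#, and the diatonic chord built there is a minor triad.
Stacking thirds from C# gives C#-E-G#.
With the 6 figure the chord is in first inversion; from the bass E upward in close position it reads E-G#-C#.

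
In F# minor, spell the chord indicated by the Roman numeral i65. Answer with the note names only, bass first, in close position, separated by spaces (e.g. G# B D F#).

In F# minor, scale degree 1 is F#, and the diatonic chord built there is a minor seventh chord.
Stacking thirds from F# gives F#-A-C#-E.
The figured bass 65 indicates first inversion, placing the third (A) in the bass: A-C#-E-F#.

A C# E F#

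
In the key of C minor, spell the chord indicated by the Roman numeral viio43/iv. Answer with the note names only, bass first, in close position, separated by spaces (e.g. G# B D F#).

The slash marks an applied leading-tone chord: viio of iv. In C minor, iv is F, so the leading tone to it is E, a half step below.
Building a fully diminished seventh chord on E gives E-G-Bb-Db.
The figured bass 43 indicates second inversion, placing the fifth (Bb) in the bass: Bb-Db-E-G.

Bb Db E G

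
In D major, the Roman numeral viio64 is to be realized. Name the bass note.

G

viio in D major has root C#; the chord is C#-E-G.
The figure 64 means second inversion — the fifth is in the bass.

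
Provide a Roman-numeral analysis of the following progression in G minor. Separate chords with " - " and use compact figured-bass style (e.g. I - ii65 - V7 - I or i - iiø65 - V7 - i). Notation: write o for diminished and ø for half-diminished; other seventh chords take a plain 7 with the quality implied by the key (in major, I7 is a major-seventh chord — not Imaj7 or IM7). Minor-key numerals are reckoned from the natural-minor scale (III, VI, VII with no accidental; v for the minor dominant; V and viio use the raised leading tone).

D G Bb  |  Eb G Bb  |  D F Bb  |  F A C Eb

i64 - VI - III6 - VII7

D-G-Bb: minor triad on G = scale degree 1 → i64.
Eb-G-Bb has root Eb, degree 6 in G minor, so VI.
D-F-Bb: root Bb is the mediant; major triad there is III6.
F-A-C-Eb: root F is the subtonic; dominant seventh chord there is VII7.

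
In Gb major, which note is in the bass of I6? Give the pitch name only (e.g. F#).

I in Gb major has root Gb; the chord is Gb-Bb-Db.
The figure 6 means first inversion — the third is in the bass.

Bb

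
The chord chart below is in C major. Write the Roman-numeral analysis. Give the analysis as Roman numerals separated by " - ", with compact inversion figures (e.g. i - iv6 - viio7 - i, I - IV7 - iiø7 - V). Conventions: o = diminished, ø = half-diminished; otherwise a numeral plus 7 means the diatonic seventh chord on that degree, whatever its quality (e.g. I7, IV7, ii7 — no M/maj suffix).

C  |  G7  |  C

I - V7 - I

C has root C, degree 1 in C major, so I.
G7: root G is the dominant; dominant seventh chord there is V7.
C has root C, degree 1 in C major, so I.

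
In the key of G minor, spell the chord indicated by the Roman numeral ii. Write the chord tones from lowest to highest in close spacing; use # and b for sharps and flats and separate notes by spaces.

A C E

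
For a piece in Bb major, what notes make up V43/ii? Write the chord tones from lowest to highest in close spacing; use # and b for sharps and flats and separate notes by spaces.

The slash means an applied dominant: we want the dominant of ii. In Bb major, ii is C minor, and its dominant is built on G.
Building a dominant seventh chord on G gives G-B-D-F.
The figured bass 43 indicates second inversion, placing the fifth (D) in the bass: D-F-G-B.

D F G B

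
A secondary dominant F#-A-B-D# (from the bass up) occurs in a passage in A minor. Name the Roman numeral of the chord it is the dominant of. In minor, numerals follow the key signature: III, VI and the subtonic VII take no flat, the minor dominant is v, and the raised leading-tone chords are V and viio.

V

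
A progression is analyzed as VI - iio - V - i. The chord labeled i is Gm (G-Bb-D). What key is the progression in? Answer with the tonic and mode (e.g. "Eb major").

The chord Gm is a minor triad rooted on G; its label is i.
If G is scale degree 1 and the mode makes that degree carry a minor triad, the tonic is G and the mode is minor.

G minor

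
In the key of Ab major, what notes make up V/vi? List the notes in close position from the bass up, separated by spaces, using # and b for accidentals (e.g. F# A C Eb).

V/vi is a secondary dominant — the dominant triad of vi. vi in Ab major is F, so the applied chord's root is C, a perfect fifth above.
Building a major triad on C gives C-E-G.

C E G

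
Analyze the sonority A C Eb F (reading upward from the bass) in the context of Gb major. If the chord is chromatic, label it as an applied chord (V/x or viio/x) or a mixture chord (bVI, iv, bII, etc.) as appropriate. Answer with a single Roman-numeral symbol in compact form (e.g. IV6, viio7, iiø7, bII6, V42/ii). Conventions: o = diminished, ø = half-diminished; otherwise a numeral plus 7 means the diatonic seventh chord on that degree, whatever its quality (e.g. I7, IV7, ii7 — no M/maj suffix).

V65/iii

Stacked in thirds the chord is F-A-C-Eb: a dominant seventh chord on F.
F is not a diatonic chord root with this quality in Gb major, but it lies a perfect fifth above Bb (iii), so the chord functions as an applied dominant of iii.
With A in the bass the chord is in first inversion, so the figured bass is 65.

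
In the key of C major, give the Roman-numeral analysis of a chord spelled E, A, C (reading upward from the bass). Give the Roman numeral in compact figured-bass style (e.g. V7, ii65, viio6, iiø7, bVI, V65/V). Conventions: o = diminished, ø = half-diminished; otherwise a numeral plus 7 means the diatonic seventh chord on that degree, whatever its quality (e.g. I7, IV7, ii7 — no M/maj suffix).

vi64

The pitches A-C-E form a minor triad rooted on A.
A is scale degree 6 in C major, and a minor triad on that degree is written vi.
With E in the bass the chord is in second inversion, so the figured bass is 64.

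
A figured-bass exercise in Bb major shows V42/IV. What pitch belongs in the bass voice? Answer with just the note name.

Ab

The applied chord V42/IV is rooted on Bb: Bb-D-F-Ab.
The figure 42 means third inversion — the seventh is in the bass.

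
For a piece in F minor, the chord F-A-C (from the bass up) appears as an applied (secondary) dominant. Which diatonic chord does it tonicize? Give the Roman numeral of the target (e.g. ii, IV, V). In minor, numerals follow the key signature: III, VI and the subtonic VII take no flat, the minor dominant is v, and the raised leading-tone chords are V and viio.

The chord is a major triad on F.
A dominant resolves down a perfect fifth: F → Bb. In F minor, Bb is scale degree 4, i.e. iv.

iv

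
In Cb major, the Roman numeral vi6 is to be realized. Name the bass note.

vi in Cb major has root Ab; the chord is Ab-Cb-Eb.
The figure 6 means first inversion — the third is in the bass.

Cb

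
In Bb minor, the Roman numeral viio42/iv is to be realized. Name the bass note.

The applied chord viio42/iv is rooted on D: D-F-Ab-Cb.
The figure 42 means third inversion — the seventh is in the bass.

Cb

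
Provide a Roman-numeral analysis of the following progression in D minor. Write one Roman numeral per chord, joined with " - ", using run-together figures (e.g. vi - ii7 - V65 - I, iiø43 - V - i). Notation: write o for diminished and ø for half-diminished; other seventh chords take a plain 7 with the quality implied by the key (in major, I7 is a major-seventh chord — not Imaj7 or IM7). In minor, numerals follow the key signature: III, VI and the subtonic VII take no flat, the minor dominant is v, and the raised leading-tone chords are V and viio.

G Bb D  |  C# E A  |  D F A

G-Bb-D: minor triad on G = scale degree 4 → iv.
C#-E-A: root A is the dominant; major triad there is V6.
D-F-A has root D, degree 1 in D minor, so i.

iv - V6 - i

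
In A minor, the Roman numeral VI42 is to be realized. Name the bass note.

E

VI in A minor has root F; the chord is F-A-C-E.
The figure 42 means third inversion — the seventh is in the bass.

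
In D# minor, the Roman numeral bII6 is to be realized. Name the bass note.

bII in D# minor has root E; the chord is E-G#-B.
The figure 6 means first inversion — the third is in the bass.

G#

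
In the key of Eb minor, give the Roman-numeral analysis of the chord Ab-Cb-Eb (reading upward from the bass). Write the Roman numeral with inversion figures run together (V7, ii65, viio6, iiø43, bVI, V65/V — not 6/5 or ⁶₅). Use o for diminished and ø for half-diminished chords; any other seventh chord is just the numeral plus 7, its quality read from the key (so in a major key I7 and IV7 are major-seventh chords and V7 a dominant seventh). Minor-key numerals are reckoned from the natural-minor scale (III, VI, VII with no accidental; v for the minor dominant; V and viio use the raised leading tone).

iv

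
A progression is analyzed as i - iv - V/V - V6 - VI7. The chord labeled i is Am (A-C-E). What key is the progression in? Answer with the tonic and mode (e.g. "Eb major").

The chord Am is a minor triad rooted on A; its label is i.
If A is scale degree 1 and the mode makes that degree carry a minor triad, the tonic is A and the mode is minor.

A minor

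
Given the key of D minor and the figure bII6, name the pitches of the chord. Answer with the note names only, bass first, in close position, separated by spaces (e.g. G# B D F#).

G Bb Eb

bII6 is the Neapolitan sixth — a major triad on the lowered second degree, here in its customary first inversion. In D minor that root is Eb.
So the chord is Eb-G-Bb, a major triad.
With the 6 figure the chord is in first inversion; from the bass G upward in close position it reads G-Bb-Eb.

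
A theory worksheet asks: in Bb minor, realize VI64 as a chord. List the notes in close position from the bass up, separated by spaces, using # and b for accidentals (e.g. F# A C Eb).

Db Gb Bb

In Bb minor, the submediant is Gb, and the diatonic chord built there is a major triad.
That chord is spelled Gb-Bb-Db.
With the 64 figure the chord is in second inversion; from the bass Db upward in close position it reads Db-Gb-Bb.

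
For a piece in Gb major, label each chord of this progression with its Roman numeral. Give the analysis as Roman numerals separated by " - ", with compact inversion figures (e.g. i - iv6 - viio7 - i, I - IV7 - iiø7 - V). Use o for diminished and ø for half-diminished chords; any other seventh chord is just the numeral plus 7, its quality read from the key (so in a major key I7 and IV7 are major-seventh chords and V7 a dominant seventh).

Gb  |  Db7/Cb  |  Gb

I - V42 - I

Gb: major triad on Gb = scale degree 1 → I.
Db7/Cb has root Db, degree 5 in Gb major, so V42.
Gb: major triad on Gb = scale degree 1 → I.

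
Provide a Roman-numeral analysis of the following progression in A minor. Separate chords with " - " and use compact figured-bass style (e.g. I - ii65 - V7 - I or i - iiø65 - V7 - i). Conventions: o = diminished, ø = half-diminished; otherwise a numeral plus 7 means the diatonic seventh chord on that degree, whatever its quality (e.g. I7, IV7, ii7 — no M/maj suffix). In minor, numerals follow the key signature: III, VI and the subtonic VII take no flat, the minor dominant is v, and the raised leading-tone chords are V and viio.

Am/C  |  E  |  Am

Am/C: minor triad on A = scale degree 1 → i6.
E: major triad on E = scale degree 5 → V.
Am: minor triad on A = scale degree 1 → i.

i6 - V - i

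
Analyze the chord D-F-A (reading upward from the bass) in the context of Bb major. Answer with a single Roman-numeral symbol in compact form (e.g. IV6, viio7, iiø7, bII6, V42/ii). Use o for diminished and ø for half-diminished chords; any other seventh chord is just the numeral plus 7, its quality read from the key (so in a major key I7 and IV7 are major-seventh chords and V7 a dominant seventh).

Stacked in thirds the chord is D-F-A: a minor triad on D.
D is scale degree 3 in Bb major, and a minor triad on that degree is written iii.

iii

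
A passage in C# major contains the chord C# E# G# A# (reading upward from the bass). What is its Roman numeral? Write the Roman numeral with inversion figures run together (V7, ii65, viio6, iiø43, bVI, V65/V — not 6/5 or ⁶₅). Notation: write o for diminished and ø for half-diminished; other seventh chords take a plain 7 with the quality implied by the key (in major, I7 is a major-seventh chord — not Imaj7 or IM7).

vi65

The pitches A#-C#-E#-G# form a minor seventh chord rooted on A#.
In C# major, A# is the submediant; the diatonic minor seventh chord there is vi7.
With C# in the bass the chord is in first inversion, so the figured bass is 65.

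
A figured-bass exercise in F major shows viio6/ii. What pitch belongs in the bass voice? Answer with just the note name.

The applied chord viio6/ii is rooted on F#: F#-A-C.
The figure 6 means first inversion — the third is in the bass.

A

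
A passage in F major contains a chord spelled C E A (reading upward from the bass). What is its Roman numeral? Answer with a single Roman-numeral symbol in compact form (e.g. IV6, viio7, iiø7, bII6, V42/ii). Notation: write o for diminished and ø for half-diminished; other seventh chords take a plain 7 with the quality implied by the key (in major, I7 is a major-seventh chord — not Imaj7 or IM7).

iii6

Stacked in thirds the chord is A-C-E: a minor triad on A.
A is scale degree 3 in F major, and a minor triad on that degree is written iii.
With C in the bass the chord is in first inversion, so the figured bass is 6.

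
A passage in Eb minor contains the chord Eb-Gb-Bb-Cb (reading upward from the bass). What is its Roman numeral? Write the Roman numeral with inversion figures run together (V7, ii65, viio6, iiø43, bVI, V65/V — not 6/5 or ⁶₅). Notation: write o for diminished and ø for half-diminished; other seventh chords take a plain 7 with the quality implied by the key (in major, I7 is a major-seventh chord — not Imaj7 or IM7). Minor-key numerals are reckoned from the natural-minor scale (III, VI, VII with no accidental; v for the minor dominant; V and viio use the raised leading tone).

Stacked in thirds the chord is Cb-Eb-Gb-Bb: a major seventh chord on Cb.
In Eb minor, Cb is the submediant; the diatonic major seventh chord there is VI7.
With Eb in the bass the chord is in first inversion, so the figured bass is 65.

VI65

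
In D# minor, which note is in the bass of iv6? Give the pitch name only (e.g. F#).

iv in D# minor has root G#; the chord is G#-B-D#.
The figure 6 means first inversion — the third is in the bass.

B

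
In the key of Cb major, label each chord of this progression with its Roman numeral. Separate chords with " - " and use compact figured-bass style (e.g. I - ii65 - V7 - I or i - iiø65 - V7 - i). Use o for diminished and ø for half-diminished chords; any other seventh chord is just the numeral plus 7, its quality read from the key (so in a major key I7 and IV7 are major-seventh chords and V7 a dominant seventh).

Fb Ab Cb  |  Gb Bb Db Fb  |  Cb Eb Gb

IV - V7 - I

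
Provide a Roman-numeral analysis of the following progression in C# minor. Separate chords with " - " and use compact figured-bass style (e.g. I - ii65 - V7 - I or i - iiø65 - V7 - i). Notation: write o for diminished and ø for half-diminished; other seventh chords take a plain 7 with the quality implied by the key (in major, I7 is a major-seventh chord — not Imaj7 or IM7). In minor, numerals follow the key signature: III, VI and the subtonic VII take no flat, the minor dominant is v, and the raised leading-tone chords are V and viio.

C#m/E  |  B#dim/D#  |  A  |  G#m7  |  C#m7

i6 - viio6 - VI - v7 - i7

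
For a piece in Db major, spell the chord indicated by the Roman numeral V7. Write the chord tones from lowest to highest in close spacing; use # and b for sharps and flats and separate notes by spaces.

The numeral's case and figure indicate a dominant seventh chord. In Db major its root, the fifth degree, is Ab.
Stacking thirds from Ab gives Ab-C-Eb-Gb.

Ab C Eb Gb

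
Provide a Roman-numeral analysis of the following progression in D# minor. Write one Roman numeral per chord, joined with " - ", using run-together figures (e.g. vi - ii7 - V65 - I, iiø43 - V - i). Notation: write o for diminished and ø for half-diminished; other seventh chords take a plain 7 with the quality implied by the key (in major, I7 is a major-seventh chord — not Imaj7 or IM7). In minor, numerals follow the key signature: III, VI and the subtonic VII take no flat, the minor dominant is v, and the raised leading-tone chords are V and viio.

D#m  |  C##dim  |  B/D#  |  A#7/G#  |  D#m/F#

D#m: root D# is the tonic; minor triad there is i.
C##dim: root C## is the leading tone; diminished triad there is viio.
B/D#: root B is the submediant; major triad there is VI6.
A#7/G# has root A#, degree 5 in D# minor, so V42.
D#m/F# has root D#, degree 1 in D# minor, so i6.

i - viio - VI6 - V42 - i6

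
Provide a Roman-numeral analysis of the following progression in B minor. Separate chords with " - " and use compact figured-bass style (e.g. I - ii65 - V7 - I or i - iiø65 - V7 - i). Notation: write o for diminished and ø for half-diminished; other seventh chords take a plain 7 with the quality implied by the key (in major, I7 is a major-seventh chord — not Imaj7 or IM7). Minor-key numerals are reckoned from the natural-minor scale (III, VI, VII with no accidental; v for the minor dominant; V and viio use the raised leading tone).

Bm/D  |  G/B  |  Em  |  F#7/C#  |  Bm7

i6 - VI6 - iv - V43 - i7

Bm/D: root B is the tonic; minor triad there is i6.
G/B: major triad on G = scale degree 6 → VI6.
Em: minor triad on E = scale degree 4 → iv.
F#7/C#: dominant seventh chord on F# = scale degree 5 → V43.
Bm7: root B is the tonic; minor seventh chord there is i7.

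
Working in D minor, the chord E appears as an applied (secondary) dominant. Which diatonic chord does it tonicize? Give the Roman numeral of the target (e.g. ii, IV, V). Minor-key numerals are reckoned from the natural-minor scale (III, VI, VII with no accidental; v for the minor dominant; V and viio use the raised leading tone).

The chord is a major triad on E.
A dominant resolves down a perfect fifth: E → A. In D minor, A is scale degree 5, i.e. V.

V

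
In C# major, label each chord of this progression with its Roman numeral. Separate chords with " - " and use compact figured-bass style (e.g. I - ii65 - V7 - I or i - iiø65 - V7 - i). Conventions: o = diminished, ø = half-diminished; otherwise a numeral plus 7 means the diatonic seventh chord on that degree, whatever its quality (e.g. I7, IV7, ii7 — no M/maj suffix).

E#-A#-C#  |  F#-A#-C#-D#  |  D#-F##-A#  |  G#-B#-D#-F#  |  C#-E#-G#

E#-A#-C#: root A# is the submediant; minor triad there is vi64.
F#-A#-C#-D# has root D#, degree 2 in C# major, so ii65.
D#-F##-A# is the secondary dominant of V (major triad on D#): V/V.
G#-B#-D#-F#: root G# is the dominant; dominant seventh chord there is V7.
C#-E#-G#: root C# is the tonic; major triad there is I.

vi64 - ii65 - V/V - V7 - I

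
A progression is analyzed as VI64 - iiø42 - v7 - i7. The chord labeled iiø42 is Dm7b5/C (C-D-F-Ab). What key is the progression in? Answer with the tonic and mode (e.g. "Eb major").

C minor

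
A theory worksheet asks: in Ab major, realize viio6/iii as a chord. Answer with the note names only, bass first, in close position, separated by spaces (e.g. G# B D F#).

D F B

The slash marks an applied leading-tone chord: viio of iii. In Ab major, iii is C, so the leading tone to it is B, a half step below.
Building a diminished triad on B gives B-D-F.
The figured bass 6 indicates first inversion, placing the third (D) in the bass: D-F-B.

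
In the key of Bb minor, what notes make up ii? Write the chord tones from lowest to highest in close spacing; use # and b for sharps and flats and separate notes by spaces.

ii is the minor supertonic, borrowed from the parallel major (the Dorian ii). In Bb minor that root is C.
So the chord is C-Eb-G.

C Eb G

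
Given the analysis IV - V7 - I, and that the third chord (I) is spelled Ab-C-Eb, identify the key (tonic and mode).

The anchor chord is a major triad on Ab, labeled I.
If Ab is scale degree 1 and the mode makes that degree carry a major triad, the tonic is Ab and the mode is major.

Ab major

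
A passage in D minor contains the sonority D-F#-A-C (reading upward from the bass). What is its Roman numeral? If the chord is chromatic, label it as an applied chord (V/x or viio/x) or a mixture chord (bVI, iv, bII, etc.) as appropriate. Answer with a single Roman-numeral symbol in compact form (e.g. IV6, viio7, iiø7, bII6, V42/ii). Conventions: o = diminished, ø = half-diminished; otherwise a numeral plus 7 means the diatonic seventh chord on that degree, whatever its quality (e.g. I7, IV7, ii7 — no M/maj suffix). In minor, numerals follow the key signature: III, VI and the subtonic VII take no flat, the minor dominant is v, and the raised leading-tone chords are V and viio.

The pitches D-F#-A-C form a dominant seventh chord rooted on D.
D is not a diatonic chord root with this quality in D minor, but it lies a perfect fifth above G (iv), so the chord functions as an applied dominant of iv.

V7/iv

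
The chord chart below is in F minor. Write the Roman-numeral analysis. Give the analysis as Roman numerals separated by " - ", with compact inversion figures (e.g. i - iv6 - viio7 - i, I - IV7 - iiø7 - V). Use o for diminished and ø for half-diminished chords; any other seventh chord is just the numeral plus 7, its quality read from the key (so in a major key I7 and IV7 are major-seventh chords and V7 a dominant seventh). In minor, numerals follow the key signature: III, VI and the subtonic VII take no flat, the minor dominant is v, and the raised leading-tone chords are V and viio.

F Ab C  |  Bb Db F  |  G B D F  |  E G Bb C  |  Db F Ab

i - iv - V7/V - V65 - VI

F-Ab-C has root F, degree 1 in F minor, so i.
Bb-Db-F: root Bb is the subdominant; minor triad there is iv.
G-B-D-F: chromatic; G is V of V, so V7/V.
E-G-Bb-C: dominant seventh chord on C = scale degree 5 → V65.
Db-F-Ab: root Db is the submediant; major triad there is VI.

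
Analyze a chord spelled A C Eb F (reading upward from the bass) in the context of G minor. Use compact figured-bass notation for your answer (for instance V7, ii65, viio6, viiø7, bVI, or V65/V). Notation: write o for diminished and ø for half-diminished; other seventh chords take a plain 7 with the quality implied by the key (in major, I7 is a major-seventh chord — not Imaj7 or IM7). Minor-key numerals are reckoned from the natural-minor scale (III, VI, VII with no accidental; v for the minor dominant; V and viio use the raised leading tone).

VII65

Stacked in thirds the chord is F-A-C-Eb: a dominant seventh chord on F.
In G minor, F is the subtonic; the diatonic dominant seventh chord there is VII7.
With A in the bass the chord is in first inversion, so the figured bass is 65.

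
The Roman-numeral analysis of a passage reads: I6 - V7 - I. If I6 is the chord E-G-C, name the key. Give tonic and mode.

C major

The chord C/E is a major triad rooted on C; its label is I6.
If C is scale degree 1 and the mode makes that degree carry a major triad, the tonic is C and the mode is major.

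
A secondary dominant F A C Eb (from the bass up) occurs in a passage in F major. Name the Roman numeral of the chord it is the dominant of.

IV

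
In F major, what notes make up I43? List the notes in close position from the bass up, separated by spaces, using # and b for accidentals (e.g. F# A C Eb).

The numeral's case and figure indicate a major seventh chord. In F major its root, scale degree 1, is F.
That chord is spelled F-A-C-E.
With the 43 figure the chord is in second inversion; from the bass C upward in close position it reads C-E-F-A.

C E F A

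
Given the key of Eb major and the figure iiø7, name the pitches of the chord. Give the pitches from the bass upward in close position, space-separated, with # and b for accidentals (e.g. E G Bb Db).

F Ab Cb Eb

iiø7 is the half-diminished supertonic seventh, borrowed from the parallel minor. In Eb major that root is F.
So the chord is F-Ab-Cb-Eb, a half-diminished seventh chord.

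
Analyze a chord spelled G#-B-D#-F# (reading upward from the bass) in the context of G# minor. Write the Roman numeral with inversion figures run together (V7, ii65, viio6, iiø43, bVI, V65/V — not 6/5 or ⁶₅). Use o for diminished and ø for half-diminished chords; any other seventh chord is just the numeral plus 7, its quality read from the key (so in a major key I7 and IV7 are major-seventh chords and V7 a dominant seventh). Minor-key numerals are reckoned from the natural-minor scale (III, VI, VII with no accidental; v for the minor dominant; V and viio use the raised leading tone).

The pitches G#-B-D#-F# form a minor seventh chord rooted on G#.
G# is scale degree 1 in G# minor, and a minor seventh chord on that degree is written i7.

i7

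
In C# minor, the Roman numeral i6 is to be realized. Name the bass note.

E

i in C# minor has root C#; the chord is C#-E-G#.
The figure 6 means first inversion — the third is in the bass.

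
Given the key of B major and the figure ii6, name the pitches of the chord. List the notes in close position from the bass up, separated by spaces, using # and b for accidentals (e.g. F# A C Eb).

The numeral's case and figure indicate a minor triad. In B major its root, the second degree, is C#.
Stacking thirds from C# gives C#-E-G#.
With the 6 figure the chord is in first inversion; from the bass E upward in close position it reads E-G#-C#.

E G# C#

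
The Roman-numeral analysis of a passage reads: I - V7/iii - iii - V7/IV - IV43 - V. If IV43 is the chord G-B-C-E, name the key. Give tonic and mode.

G major

The anchor chord is a major seventh chord on C, labeled IV43.
Counting down 3 scale steps from C places the tonic on G; a major seventh chord on degree 4 is diatonic only in major.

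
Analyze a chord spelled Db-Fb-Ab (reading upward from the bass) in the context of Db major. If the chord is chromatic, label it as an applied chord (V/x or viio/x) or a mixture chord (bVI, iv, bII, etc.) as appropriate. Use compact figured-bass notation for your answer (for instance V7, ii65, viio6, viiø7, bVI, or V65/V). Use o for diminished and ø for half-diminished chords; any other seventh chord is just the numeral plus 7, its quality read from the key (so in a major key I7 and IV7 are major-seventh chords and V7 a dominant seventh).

i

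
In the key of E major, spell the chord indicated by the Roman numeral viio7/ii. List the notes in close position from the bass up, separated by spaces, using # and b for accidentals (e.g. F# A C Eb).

E# G# B D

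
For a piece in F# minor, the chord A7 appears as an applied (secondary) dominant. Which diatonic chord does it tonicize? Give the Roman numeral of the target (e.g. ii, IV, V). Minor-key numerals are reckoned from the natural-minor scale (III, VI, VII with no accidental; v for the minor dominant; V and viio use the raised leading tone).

The chord is a dominant seventh chord on A.
A dominant resolves down a perfect fifth: A → D. In F# minor, D is scale degree 6, i.e. VI.

VI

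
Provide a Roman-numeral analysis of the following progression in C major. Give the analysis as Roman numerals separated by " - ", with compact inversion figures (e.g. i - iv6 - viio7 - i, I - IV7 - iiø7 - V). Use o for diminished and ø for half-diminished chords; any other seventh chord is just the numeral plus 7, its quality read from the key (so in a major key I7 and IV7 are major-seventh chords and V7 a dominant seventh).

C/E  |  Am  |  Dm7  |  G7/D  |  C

I6 - vi - ii7 - V43 - I

C/E: root C is the tonic; major triad there is I6.
Am: root A is the submediant; minor triad there is vi.
Dm7: root D is the supertonic; minor seventh chord there is ii7.
G7/D: dominant seventh chord on G = scale degree 5 → V43.
C has root C, degree 1 in C major, so I.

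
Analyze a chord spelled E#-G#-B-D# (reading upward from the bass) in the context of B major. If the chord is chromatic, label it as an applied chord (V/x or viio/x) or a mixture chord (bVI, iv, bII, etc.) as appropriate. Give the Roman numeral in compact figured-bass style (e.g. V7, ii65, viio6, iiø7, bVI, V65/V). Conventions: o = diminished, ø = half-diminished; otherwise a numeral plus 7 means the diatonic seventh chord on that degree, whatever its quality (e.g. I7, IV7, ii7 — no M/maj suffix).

Stacked in thirds the chord is E#-G#-B-D#: a half-diminished seventh chord on E#.
E# sits a half step below F# (V in B major); a diminished chord there is the applied leading-tone chord of V.

viiø7/V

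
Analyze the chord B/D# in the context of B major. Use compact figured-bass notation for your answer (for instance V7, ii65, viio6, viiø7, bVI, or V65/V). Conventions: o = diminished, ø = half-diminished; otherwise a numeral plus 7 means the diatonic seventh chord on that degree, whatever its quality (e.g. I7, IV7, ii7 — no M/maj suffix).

I6

Stacked in thirds the chord is B-D#-F#: a major triad on B.
B is scale degree 1 in B major, and a major triad on that degree is written I.
With D# in the bass the chord is in first inversion, so the figured bass is 6.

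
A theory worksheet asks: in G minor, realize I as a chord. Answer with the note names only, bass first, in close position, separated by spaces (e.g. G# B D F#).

Scale degree 1 in G minor is G; here the chord built on it is altered to a major triad. I is the major tonic (Picardy third), borrowed from the parallel major.
So the chord is G-B-D, a major triad.

G B D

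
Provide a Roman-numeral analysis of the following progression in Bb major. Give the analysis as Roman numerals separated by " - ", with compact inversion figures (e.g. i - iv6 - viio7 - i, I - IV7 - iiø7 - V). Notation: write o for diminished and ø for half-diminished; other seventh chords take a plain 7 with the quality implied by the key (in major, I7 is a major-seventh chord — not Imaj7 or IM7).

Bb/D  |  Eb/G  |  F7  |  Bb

I6 - IV6 - V7 - I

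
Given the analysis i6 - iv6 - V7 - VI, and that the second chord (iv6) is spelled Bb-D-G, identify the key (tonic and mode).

D minor

The anchor chord is a minor triad on G, labeled iv6.
If G is scale degree 4 and the mode makes that degree carry a minor triad, the tonic is D and the mode is minor.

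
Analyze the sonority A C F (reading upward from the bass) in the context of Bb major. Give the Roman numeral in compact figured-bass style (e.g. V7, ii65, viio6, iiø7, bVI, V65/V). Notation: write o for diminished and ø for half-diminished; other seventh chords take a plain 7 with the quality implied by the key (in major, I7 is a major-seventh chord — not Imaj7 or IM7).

Stacked in thirds the chord is F-A-C: a major triad on F.
In Bb major, F is the dominant; the diatonic major triad there is V.
With A in the bass the chord is in first inversion, so the figured bass is 6.

V6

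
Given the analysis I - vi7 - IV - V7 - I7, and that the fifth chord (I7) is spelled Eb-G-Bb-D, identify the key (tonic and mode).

Eb major

The anchor chord is a major seventh chord on Eb, labeled I7.
If Eb is scale degree 1 and the mode makes that degree carry a major seventh chord, the tonic is Eb and the mode is major.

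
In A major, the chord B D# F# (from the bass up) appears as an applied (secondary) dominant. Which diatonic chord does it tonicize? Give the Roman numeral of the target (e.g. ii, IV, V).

The chord is a major triad on B.
A dominant resolves down a perfect fifth: B → E. In A major, E is scale degree 5, i.e. V.

V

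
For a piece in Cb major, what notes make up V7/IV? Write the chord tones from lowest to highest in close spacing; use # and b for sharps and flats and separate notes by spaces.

Cb Eb Gb Bbb

V7/IV is a secondary dominant — the dominant seventh of IV. IV in Cb major is Fb, so the applied chord's root is Cb, a perfect fifth above.
Building a dominant seventh chord on Cb gives Cb-Eb-Gb-Bbb.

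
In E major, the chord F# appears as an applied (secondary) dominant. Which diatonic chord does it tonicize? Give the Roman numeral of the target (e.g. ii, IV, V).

The chord is a major triad on F#.
A dominant resolves down a perfect fifth: F# → B. In E major, B is scale degree 5, i.e. V.

V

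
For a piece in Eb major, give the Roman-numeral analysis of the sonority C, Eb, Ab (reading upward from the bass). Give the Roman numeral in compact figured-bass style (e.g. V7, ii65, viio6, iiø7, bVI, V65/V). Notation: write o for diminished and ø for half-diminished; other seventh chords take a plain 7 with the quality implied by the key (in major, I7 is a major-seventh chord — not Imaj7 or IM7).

Stacked in thirds the chord is Ab-C-Eb: a major triad on Ab.
Ab is scale degree 4 in Eb major, and a major triad on that degree is written IV.
With C in the bass the chord is in first inversion, so the figured bass is 6.

IV6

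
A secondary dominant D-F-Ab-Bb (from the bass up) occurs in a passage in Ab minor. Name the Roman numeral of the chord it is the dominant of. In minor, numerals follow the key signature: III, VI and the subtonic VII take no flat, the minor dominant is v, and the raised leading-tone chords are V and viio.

V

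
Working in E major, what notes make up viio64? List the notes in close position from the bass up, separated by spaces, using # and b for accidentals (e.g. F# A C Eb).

The numeral's case and figure indicate a diminished triad. In E major its root, the leading tone, is D#.
That chord is spelled D#-F#-A.
With the 64 figure the chord is in second inversion; from the bass A upward in close position it reads A-D#-F#.

A D# F#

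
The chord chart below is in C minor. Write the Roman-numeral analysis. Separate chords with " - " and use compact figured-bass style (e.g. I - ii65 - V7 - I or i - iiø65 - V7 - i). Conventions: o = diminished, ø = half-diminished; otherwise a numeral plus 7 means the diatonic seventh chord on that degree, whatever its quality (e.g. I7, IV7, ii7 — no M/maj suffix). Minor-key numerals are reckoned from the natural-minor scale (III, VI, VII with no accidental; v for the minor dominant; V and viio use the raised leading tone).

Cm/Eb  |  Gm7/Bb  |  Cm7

Cm/Eb: root C is the tonic; minor triad there is i6.
Gm7/Bb: root G is the dominant; minor seventh chord there is v65.
Cm7: minor seventh chord on C = scale degree 1 → i7.

i6 - v65 - i7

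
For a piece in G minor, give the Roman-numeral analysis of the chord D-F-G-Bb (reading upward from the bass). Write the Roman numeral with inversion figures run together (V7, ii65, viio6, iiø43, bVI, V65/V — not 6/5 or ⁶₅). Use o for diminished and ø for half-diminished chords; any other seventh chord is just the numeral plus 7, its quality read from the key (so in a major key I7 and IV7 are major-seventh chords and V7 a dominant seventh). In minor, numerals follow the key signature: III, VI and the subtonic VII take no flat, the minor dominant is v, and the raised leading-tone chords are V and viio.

i43

Stacked in thirds the chord is G-Bb-D-F: a minor seventh chord on G.
In G minor, G is the tonic; the diatonic minor seventh chord there is i7.
With D in the bass the chord is in second inversion, so the figured bass is 43.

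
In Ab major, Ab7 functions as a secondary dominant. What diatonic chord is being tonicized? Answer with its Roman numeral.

The chord is a dominant seventh chord on Ab.
A dominant resolves down a perfect fifth: Ab → Db. In Ab major, Db is scale degree 4, i.e. IV.

IV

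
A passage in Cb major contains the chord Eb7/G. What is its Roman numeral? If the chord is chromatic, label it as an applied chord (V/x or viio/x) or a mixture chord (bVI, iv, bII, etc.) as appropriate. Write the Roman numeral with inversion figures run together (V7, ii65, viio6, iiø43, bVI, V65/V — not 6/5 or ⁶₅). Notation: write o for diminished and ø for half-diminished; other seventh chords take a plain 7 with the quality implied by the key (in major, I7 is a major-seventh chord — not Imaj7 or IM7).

V65/vi

The pitches Eb-G-Bb-Db form a dominant seventh chord rooted on Eb.
Eb is not a diatonic chord root with this quality in Cb major, but it lies a perfect fifth above Ab (vi), so the chord functions as an applied dominant of vi.
With G in the bass the chord is in first inversion, so the figured bass is 65.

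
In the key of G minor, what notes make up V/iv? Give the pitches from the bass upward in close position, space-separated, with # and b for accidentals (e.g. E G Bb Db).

G B D

V/iv is a secondary dominant — the dominant triad of iv. iv in G minor is C, so the applied chord's root is G, a perfect fifth above.
Building a major triad on G gives G-B-D.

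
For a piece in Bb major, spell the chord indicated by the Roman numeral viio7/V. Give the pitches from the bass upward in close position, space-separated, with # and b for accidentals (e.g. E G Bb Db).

viio7/V is a secondary leading-tone chord. The target V is F in Bb major; the applied chord is rooted a semitone below, on E.
Building a fully diminished seventh chord on E gives E-G-Bb-Db.

E G Bb Db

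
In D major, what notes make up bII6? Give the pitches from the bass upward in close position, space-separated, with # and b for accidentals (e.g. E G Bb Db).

G Bb Eb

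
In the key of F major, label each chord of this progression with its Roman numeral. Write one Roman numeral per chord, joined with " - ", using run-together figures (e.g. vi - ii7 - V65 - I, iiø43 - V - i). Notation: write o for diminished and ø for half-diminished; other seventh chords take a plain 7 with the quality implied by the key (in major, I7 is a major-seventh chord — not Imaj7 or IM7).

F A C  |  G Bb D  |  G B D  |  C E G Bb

I - ii - V/V - V7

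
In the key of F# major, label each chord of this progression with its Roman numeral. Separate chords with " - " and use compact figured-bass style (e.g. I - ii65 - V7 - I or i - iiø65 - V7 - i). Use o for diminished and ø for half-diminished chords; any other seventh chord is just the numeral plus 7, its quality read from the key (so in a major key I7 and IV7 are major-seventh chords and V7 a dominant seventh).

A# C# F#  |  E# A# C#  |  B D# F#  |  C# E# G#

I6 - iii64 - IV - V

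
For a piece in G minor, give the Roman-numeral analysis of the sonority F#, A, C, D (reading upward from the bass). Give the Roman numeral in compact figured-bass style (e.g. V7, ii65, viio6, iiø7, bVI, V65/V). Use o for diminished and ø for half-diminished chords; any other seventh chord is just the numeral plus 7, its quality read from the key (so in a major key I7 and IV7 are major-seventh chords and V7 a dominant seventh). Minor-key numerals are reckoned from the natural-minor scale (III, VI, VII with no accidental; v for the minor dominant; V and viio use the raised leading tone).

Stacked in thirds the chord is D-F#-A-C: a dominant seventh chord on D.
In G minor, D is the dominant; the diatonic dominant seventh chord there is V7.
With F# in the bass the chord is in first inversion, so the figured bass is 65.

V65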